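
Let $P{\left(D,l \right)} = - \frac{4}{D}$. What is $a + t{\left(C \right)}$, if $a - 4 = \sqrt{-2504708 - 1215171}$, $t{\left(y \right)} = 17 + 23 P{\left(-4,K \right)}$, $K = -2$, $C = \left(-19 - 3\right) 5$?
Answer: $44 + i \sqrt{3719879} \approx 44.0 + 1928.7 i$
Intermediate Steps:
$C = -110$ ($C = \left(-22\right) 5 = -110$)
$t{\left(y \right)} = 40$ ($t{\left(y \right)} = 17 + 23 \left(- \frac{4}{-4}\right) = 17 + 23 \left(\left(-4\right) \left(- \frac{1}{4}\right)\right) = 17 + 23 \cdot 1 = 17 + 23 = 40$)
$a = 4 + i \sqrt{3719879}$ ($a = 4 + \sqrt{-2504708 - 1215171} = 4 + \sqrt{-3719879} = 4 + i \sqrt{3719879} \approx 4.0 + 1928.7 i$)
$a + t{\left(C \right)} = \left(4 + i \sqrt{3719879}\right) + 40 = 44 + i \sqrt{3719879}$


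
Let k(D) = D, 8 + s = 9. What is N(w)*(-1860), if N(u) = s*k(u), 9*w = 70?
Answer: -43400/3 ≈ -14467.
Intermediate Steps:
s = 1 (s = -8 + 9 = 1)
w = 70/9 (w = (⅑)*70 = 70/9 ≈ 7.7778)
N(u) = u (N(u) = 1*u = u)
N(w)*(-1860) = (70/9)*(-1860) = -43400/3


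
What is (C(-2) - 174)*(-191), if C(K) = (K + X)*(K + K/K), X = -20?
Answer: 29032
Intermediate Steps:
C(K) = (1 + K)*(-20 + K) (C(K) = (K - 20)*(K + K/K) = (-20 + K)*(K + 1) = (-20 + K)*(1 + K) = (1 + K)*(-20 + K))
(C(-2) - 174)*(-191) = ((-20 + (-2)**2 - 19*(-2)) - 174)*(-191) = ((-20 + 4 + 38) - 174)*(-191) = (22 - 174)*(-191) = -152*(-191) = 29032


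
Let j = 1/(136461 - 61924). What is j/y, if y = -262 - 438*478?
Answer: -1/15624893162 ≈ -6.4000e-11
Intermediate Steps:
y = -209626 (y = -262 - 209364 = -209626)
j = 1/74537 ≈ 1.3416e-5
j/y = (1/74537)/(-209626) = (1/74537)*(-1/209626) = -1/15624893162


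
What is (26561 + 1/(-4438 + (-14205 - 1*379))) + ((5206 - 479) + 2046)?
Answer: 634079347/19022 ≈ 33334.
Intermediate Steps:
(26561 + 1/(-4438 + (-14205 - 1*379))) + ((5206 - 479) + 2046) = (26561 + 1/(-4438 + (-14205 - 379))) + (4727 + 2046) = (26561 + 1/(-4438 - 14584)) + 6773 = (26561 + 1/(-19022)) + 6773 = (26561 - 1/19022) + 6773 = 505243341/19022 + 6773 = 634079347/19022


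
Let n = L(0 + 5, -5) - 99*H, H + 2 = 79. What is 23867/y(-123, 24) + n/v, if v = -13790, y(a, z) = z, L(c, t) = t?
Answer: 164654501/165480 ≈ 995.01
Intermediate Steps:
H = 77 (H = -2 + 79 = 77)
n = -7628 (n = -5 - 99*77 = -5 - 7623 = -7628)
23867/y(-123, 24) + n/v = 23867/24 - 7628/(-13790) = 23867*(1/24) - 7628*(-1/13790) = 23867/24 + 3814/6895 = 164654501/165480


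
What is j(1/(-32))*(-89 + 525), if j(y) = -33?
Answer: -14388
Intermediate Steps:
j(1/(-32))*(-89 + 525) = -33*(-89 + 525) = -33*436 = -14388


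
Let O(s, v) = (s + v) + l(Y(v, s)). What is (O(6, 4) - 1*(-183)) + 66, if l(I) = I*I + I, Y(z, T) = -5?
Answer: 279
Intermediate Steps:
l(I) = I + I² (l(I) = I² + I = I + I²)
O(s, v) = 20 + s + v (O(s, v) = (s + v) - 5*(1 - 5) = (s + v) - 5*(-4) = (s + v) + 20 = 20 + s + v)
(O(6, 4) - 1*(-183)) + 66 = ((20 + 6 + 4) - 1*(-183)) + 66 = (30 + 183) + 66 = 213 + 66 = 279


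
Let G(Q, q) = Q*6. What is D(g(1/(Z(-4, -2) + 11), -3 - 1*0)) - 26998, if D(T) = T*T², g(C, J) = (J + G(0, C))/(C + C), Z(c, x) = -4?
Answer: -225245/8 ≈ -28156.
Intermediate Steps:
G(Q, q) = 6*Q
g(C, J) = J/(2*C) (g(C, J) = (J + 6*0)/(C + C) = (J + 0)/((2*C)) = J*(1/(2*C)) = J/(2*C))
D(T) = T³
D(g(1/(Z(-4, -2) + 11), -3 - 1*0)) - 26998 = ((-3 - 1*0)/(2*(1/(-4 + 11))))³ - 26998 = ((-3 + 0)/(2*(1/7)))³ - 26998 = ((½)*(-3)/(⅐))³ - 26998 = ((½)*(-3)*7)³ - 26998 = (-21/2)³ - 26998 = -9261/8 - 26998 = -225245/8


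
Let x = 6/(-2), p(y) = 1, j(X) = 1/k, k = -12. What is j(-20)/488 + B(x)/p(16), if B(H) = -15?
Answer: -87841/5856 ≈ -15.000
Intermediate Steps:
j(X) = -1/12 (j(X) = 1/(-12) = -1/12)
x = -3 (x = 6*(-1/2) = -3)
j(-20)/488 + B(x)/p(16) = -1/12/488 - 15/1 = -1/12*1/488 - 15*1 = -1/5856 - 15 = -87841/5856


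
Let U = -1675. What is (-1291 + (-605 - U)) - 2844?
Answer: -3065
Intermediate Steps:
(-1291 + (-605 - U)) - 2844 = (-1291 + (-605 - 1*(-1675))) - 2844 = (-1291 + (-605 + 1675)) - 2844 = (-1291 + 1070) - 2844 = -221 - 2844 = -3065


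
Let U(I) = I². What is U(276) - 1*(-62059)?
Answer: 138235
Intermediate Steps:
U(276) - 1*(-62059) = 276² - 1*(-62059) = 76176 + 62059 = 138235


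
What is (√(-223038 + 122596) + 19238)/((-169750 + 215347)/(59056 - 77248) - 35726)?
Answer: -116659232/216657663 - 6064*I*√100442/216657663 ≈ -0.53845 - 0.0088704*I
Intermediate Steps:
(√(-223038 + 122596) + 19238)/((-169750 + 215347)/(59056 - 77248) - 35726) = (√(-100442) + 19238)/(45597/(-18192) - 35726) = (I*√100442 + 19238)/(45597*(-1/18192) - 35726) = (19238 + I*√100442)/(-15199/6064 - 35726) = (19238 + I*√100442)/(-216657663/6064) = (19238 + I*√100442)*(-6064/216657663) = -116659232/216657663 - 6064*I*√100442/216657663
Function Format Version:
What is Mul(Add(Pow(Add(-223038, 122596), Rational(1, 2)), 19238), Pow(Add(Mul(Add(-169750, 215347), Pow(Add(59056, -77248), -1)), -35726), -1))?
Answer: Add(Rational(-116659232, 216657663), Mul(Rational(-6064, 216657663), I, Pow(100442, Rational(1, 2)))) ≈ Add(-0.53845, Mul(-0.0088704, I))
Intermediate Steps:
Mul(Add(Pow(Add(-223038, 122596), Rational(1, 2)), 19238), Pow(Add(Mul(Add(-169750, 215347), Pow(Add(59056, -77248), -1)), -35726), -1)) = Mul(Add(Pow(-100442, Rational(1, 2)), 19238), Pow(Add(Mul(45597, Pow(-18192, -1)), -35726), -1)) = Mul(Add(Mul(I, Pow(100442, Rational(1, 2))), 19238), Pow(Add(Mul(45597, Rational(-1, 18192)), -35726), -1)) = Mul(Add(19238, Mul(I, Pow(100442, Rational(1, 2)))), Pow(Add(Rational(-15199, 6064), -35726), -1)) = Mul(Add(19238, Mul(I, Pow(100442, Rational(1, 2)))), Pow(Rational(-216657663, 6064), -1)) = Mul(Add(19238, Mul(I, Pow(100442, Rational(1, 2)))), Rational(-6064, 216657663)) = Add(Rational(-116659232, 216657663), Mul(Rational(-6064, 216657663), I, Pow(100442, Rational(1, 2))))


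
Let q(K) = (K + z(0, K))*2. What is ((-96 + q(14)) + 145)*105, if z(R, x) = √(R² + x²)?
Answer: 11025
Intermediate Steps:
q(K) = 2*K + 2*√(K²) (q(K) = (K + √(0² + K²))*2 = (K + √(0 + K²))*2 = (K + √(K²))*2 = 2*K + 2*√(K²))
((-96 + q(14)) + 145)*105 = ((-96 + (2*14 + 2*√(14²))) + 145)*105 = ((-96 + (28 + 2*√196)) + 145)*105 = ((-96 + (28 + 2*14)) + 145)*105 = ((-96 + (28 + 28)) + 145)*105 = ((-96 + 56) + 145)*105 = (-40 + 145)*105 = 105*105 = 11025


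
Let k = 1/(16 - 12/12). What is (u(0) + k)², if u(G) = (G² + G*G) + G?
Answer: 1/225 ≈ 0.0044444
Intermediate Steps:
k = 1/15 (k = 1/(16 - 12*1/12) = 1/(16 - 1) = 1/15 ≈ 0.066667)
u(G) = G + 2*G² (u(G) = (G² + G²) + G = 2*G² + G = G + 2*G²)
(u(0) + k)² = (0*(1 + 2*0) + 1/15)² = (0*(1 + 0) + 1/15)² = (0*1 + 1/15)² = (0 + 1/15)² = (1/15)² = 1/225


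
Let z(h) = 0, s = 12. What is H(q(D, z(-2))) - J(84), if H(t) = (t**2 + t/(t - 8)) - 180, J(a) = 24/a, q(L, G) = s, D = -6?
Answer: -233/7 ≈ -33.286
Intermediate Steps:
q(L, G) = 12
H(t) = -180 + t**2 + t/(-8 + t) (H(t) = (t**2 + t/(-8 + t)) - 180 = -180 + t**2 + t/(-8 + t))
H(q(D, z(-2))) - J(84) = (1440 + 12**3 - 179*12 - 8*12**2)/(-8 + 12) - 24/84 = (1440 + 1728 - 2148 - 8*144)/4 - 24/84 = (1440 + 1728 - 2148 - 1152)/4 - 1*2/7 = (1/4)*(-132) - 2/7 = -33 - 2/7 = -233/7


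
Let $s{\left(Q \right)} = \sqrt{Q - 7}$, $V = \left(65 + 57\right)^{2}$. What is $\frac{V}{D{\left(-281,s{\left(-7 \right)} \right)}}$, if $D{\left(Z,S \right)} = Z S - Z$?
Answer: $\frac{14884}{4215} + \frac{14884 i \sqrt{14}}{4215} \approx 3.5312 + 13.213 i$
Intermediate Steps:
$V = 14884$ ($V = 122^{2} = 14884$)
$s{\left(Q \right)} = \sqrt{-7 + Q}$
$D{\left(Z,S \right)} = - Z + S Z$ ($D{\left(Z,S \right)} = S Z - Z = - Z + S Z$)
$\frac{V}{D{\left(-281,s{\left(-7 \right)} \right)}} = \frac{14884}{\left(-281\right) \left(-1 + \sqrt{-7 - 7}\right)} = \frac{14884}{\left(-281\right) \left(-1 + \sqrt{-14}\right)} = \frac{14884}{\left(-281\right) \left(-1 + i \sqrt{14}\right)} = \frac{14884}{281 - 281 i \sqrt{14}}$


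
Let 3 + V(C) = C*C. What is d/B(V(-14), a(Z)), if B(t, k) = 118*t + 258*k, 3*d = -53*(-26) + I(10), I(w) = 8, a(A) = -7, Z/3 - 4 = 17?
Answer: 231/10484 ≈ 0.022034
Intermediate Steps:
Z = 63 (Z = 12 + 3*17 = 12 + 51 = 63)
V(C) = -3 + C² (V(C) = -3 + C*C = -3 + C²)
d = 462 (d = (-53*(-26) + 8)/3 = (1378 + 8)/3 = (⅓)*1386 = 462)
d/B(V(-14), a(Z)) = 462/(118*(-3 + (-14)²) + 258*(-7)) = 462/(118*(-3 + 196) - 1806) = 462/(118*193 - 1806) = 462/(22774 - 1806) = 462/20968 = 462*(1/20968) = 231/10484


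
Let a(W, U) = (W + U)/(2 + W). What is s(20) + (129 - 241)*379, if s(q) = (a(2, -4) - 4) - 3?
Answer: -84911/2 ≈ -42456.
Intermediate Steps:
a(W, U) = (U + W)/(2 + W)
s(q) = -15/2 (s(q) = ((-4 + 2)/(2 + 2) - 4) - 3 = (-2/4 - 4) - 3 = ((¼)*(-2) - 4) - 3 = (-½ - 4) - 3 = -9/2 - 3 = -15/2)
s(20) + (129 - 241)*379 = -15/2 + (129 - 241)*379 = -15/2 - 112*379 = -15/2 - 42448 = -84911/2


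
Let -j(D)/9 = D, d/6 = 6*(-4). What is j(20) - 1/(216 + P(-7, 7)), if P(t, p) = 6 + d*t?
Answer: -221401/1230 ≈ -180.00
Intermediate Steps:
d = -144 (d = 6*(6*(-4)) = 6*(-24) = -144)
j(D) = -9*D
P(t, p) = 6 - 144*t
j(20) - 1/(216 + P(-7, 7)) = -9*20 - 1/(216 + (6 - 144*(-7))) = -180 - 1/(216 + (6 + 1008)) = -180 - 1/(216 + 1014) = -180 - 1/1230 = -221401/1230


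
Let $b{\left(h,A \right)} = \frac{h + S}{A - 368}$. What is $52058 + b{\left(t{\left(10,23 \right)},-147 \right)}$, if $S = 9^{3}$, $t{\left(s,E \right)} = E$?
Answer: $\frac{26809118}{515} \approx 52057.0$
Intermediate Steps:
$S = 729$
$b{\left(h,A \right)} = \frac{729 + h}{-368 + A}$ ($b{\left(h,A \right)} = \frac{h + 729}{A - 368} = \frac{729 + h}{-368 + A}$)
$52058 + b{\left(t{\left(10,23 \right)},-147 \right)} = 52058 + \frac{729 + 23}{-368 - 147} = 52058 + \frac{1}{-515} \cdot 752 = 52058 - \frac{752}{515} = \frac{26809118}{515}$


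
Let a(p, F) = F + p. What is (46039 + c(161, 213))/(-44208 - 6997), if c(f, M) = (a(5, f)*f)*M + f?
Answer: -819834/7315 ≈ -112.08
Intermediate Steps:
c(f, M) = f + M*f*(5 + f) (c(f, M) = ((f + 5)*f)*M + f = ((5 + f)*f)*M + f = (f*(5 + f))*M + f = M*f*(5 + f) + f = f + M*f*(5 + f))
(46039 + c(161, 213))/(-44208 - 6997) = (46039 + 161*(1 + 213*(5 + 161)))/(-44208 - 6997) = (46039 + 161*(1 + 213*166))/(-51205) = (46039 + 161*(1 + 35358))*(-1/51205) = (46039 + 161*35359)*(-1/51205) = (46039 + 5692799)*(-1/51205) = 5738838*(-1/51205) = -819834/7315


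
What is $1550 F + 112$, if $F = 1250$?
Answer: $1937612$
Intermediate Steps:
$1550 F + 112 = 1550 \cdot 1250 + 112 = 1937500 + 112 = 1937612$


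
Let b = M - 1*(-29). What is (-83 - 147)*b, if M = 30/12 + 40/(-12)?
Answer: -19435/3 ≈ -6478.3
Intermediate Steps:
M = -5/6 (M = 30*(1/12) + 40*(-1/12) = 5/2 - 10/3 = -5/6 ≈ -0.83333)
b = 169/6 (b = -5/6 - 1*(-29) = -5/6 + 29 = 169/6 ≈ 28.167)
(-83 - 147)*b = (-83 - 147)*(169/6) = -230*169/6 = -19435/3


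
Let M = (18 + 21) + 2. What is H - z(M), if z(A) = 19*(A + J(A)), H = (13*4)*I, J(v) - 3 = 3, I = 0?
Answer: -893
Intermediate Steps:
J(v) = 6 (J(v) = 3 + 3 = 6)
M = 41 (M = 39 + 2 = 41)
H = 0 (H = (13*4)*0 = 52*0 = 0)
z(A) = 114 + 19*A (z(A) = 19*(A + 6) = 19*(6 + A) = 114 + 19*A)
H - z(M) = 0 - (114 + 19*41) = 0 - (114 + 779) = 0 - 1*893 = 0 - 893 = -893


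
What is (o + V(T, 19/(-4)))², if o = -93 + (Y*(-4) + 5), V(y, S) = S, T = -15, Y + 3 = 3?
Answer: 137641/16 ≈ 8602.6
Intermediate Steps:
Y = 0 (Y = -3 + 3 = 0)
o = -88 (o = -93 + (0*(-4) + 5) = -93 + (0 + 5) = -93 + 5 = -88)
(o + V(T, 19/(-4)))² = (-88 + 19/(-4))² = (-88 + 19*(-¼))² = (-88 - 19/4)² = (-371/4)² = 137641/16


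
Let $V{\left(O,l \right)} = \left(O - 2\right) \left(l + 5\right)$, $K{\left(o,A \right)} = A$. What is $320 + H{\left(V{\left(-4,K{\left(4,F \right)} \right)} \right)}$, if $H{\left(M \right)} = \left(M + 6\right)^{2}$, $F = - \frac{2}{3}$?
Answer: $720$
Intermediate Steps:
$F = - \frac{2}{3}$ ($F = \left(-2\right) \frac{1}{3} = - \frac{2}{3} \approx -0.66667$)
$V{\left(O,l \right)} = \left(-2 + O\right) \left(5 + l\right)$
$H{\left(M \right)} = \left(6 + M\right)^{2}$
$320 + H{\left(V{\left(-4,K{\left(4,F \right)} \right)} \right)} = 320 + \left(6 - 26\right)^{2} = 320 + \left(-20\right)^{2} = 320 + 400 = 720$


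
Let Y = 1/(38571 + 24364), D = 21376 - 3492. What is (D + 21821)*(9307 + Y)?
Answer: 4651329941286/12587 ≈ 3.6953e+8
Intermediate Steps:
D = 17884
Y = 1/62935 ≈ 1.5889e-5
(D + 21821)*(9307 + Y) = (17884 + 21821)*(9307 + 1/62935) = 39705*(585736046/62935) = 4651329941286/12587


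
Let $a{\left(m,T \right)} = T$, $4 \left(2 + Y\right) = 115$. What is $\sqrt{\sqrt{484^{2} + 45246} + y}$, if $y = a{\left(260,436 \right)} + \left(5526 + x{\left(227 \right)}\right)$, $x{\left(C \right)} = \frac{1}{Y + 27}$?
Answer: $\frac{\sqrt{275594310 + 46225 \sqrt{279502}}}{215} \approx 80.565$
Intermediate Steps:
$Y = \frac{107}{4}$ ($Y = -2 + \frac{1}{4} \cdot 115 = -2 + \frac{115}{4} = \frac{107}{4} \approx 26.75$)
$x{\left(C \right)} = \frac{4}{215}$ ($x{\left(C \right)} = \frac{1}{\frac{107}{4} + 27} = \frac{1}{\frac{215}{4}} = \frac{4}{215}$)
$y = \frac{1281834}{215}$ ($y = 436 + \left(5526 + \frac{4}{215}\right) = 436 + \frac{1188094}{215} = \frac{1281834}{215} \approx 5962.0$)
$\sqrt{\sqrt{484^{2} + 45246} + y} = \sqrt{\sqrt{484^{2} + 45246} + \frac{1281834}{215}} = \sqrt{\sqrt{234256 + 45246} + \frac{1281834}{215}} = \sqrt{\sqrt{279502} + \frac{1281834}{215}} = \sqrt{\frac{1281834}{215} + \sqrt{279502}}$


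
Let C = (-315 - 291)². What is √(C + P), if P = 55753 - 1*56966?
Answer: √366023 ≈ 605.00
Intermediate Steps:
C = 367236 (C = (-606)² = 367236)
P = -1213 (P = 55753 - 56966 = -1213)
√(C + P) = √(367236 - 1213) = √366023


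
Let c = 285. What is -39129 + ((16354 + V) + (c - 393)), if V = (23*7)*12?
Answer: -20951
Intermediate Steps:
V = 1932 (V = 161*12 = 1932)
-39129 + ((16354 + V) + (c - 393)) = -39129 + ((16354 + 1932) + (285 - 393)) = -39129 + (18286 - 108) = -39129 + 18178 = -20951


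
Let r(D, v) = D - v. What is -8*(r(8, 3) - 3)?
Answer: -16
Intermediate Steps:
-8*(r(8, 3) - 3) = -8*((8 - 1*3) - 3) = -8*((8 - 3) - 3) = -8*(5 - 3) = -8*2 = -16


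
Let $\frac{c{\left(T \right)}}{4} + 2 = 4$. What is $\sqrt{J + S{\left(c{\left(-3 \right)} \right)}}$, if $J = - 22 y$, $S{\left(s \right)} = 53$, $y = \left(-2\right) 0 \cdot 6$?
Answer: $\sqrt{53} \approx 7.2801$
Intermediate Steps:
$y = 0$ ($y = 0 \cdot 6 = 0$)
$c{\left(T \right)} = 8$ ($c{\left(T \right)} = -8 + 4 \cdot 4 = -8 + 16 = 8$)
$J = 0$ ($J = \left(-22\right) 0 = 0$)
$\sqrt{J + S{\left(c{\left(-3 \right)} \right)}} = \sqrt{0 + 53} = \sqrt{53}$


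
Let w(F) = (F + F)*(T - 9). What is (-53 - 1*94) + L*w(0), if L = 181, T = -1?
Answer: -147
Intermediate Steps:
w(F) = -20*F (w(F) = (F + F)*(-1 - 9) = (2*F)*(-10) = -20*F)
(-53 - 1*94) + L*w(0) = (-53 - 1*94) + 181*(-20*0) = (-53 - 94) + 181*0 = -147 + 0 = -147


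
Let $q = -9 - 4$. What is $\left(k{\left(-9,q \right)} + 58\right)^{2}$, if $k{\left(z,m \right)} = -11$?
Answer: $2209$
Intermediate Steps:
$q = -13$ ($q = -9 - 4 = -13$)
$\left(k{\left(-9,q \right)} + 58\right)^{2} = \left(-11 + 58\right)^{2} = 47^{2} = 2209$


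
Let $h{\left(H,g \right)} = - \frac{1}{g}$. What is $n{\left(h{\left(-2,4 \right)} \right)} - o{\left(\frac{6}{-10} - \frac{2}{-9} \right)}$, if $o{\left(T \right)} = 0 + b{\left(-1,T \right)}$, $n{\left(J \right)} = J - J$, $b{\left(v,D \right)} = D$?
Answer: $\frac{17}{45} \approx 0.37778$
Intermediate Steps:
$n{\left(J \right)} = 0$
$o{\left(T \right)} = T$ ($o{\left(T \right)} = 0 + T = T$)
$n{\left(h{\left(-2,4 \right)} \right)} - o{\left(\frac{6}{-10} - \frac{2}{-9} \right)} = 0 - \left(\frac{6}{-10} - \frac{2}{-9}\right) = 0 - \left(6 \left(- \frac{1}{10}\right) - - \frac{2}{9}\right) = 0 - \left(- \frac{3}{5} + \frac{2}{9}\right) = 0 - - \frac{17}{45} = 0 + \frac{17}{45} = \frac{17}{45}$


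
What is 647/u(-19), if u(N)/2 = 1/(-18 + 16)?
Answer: -647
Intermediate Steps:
u(N) = -1 (u(N) = 2/(-18 + 16) = 2/(-2) = 2*(-½) = -1)
647/u(-19) = 647/(-1) = 647*(-1) = -647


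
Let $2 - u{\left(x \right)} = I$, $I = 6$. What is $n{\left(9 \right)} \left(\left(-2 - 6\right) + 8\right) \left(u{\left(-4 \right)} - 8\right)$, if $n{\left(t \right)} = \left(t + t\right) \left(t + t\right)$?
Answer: $0$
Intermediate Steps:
$u{\left(x \right)} = -4$ ($u{\left(x \right)} = 2 - 6 = -4$)
$n{\left(t \right)} = 4 t^{2}$ ($n{\left(t \right)} = 2 t 2 t = 4 t^{2}$)
$n{\left(9 \right)} \left(\left(-2 - 6\right) + 8\right) \left(u{\left(-4 \right)} - 8\right) = 4 \cdot 9^{2} \left(\left(-2 - 6\right) + 8\right) \left(-4 - 8\right) = 4 \cdot 81 \left(\left(-2 - 6\right) + 8\right) \left(-12\right) = 324 \left(-8 + 8\right) \left(-12\right) = 324 \cdot 0 \left(-12\right) = 324 \cdot 0 = 0$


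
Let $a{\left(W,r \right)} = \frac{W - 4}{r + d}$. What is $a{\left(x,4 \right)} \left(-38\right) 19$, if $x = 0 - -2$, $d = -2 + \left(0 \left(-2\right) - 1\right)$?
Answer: $1444$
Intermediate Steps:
$d = -3$ ($d = -2 + \left(0 - 1\right) = -2 - 1 = -3$)
$x = 2$ ($x = 0 + 2 = 2$)
$a{\left(W,r \right)} = \frac{-4 + W}{-3 + r}$ ($a{\left(W,r \right)} = \frac{W - 4}{r - 3} = \frac{-4 + W}{-3 + r}$)
$a{\left(x,4 \right)} \left(-38\right) 19 = \frac{-4 + 2}{-3 + 4} \left(-38\right) 19 = 1^{-1} \left(-2\right) \left(-38\right) 19 = 1 \left(-2\right) \left(-38\right) 19 = \left(-2\right) \left(-38\right) 19 = 76 \cdot 19 = 1444$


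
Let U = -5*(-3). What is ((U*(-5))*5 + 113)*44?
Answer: -11528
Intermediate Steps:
U = 15
((U*(-5))*5 + 113)*44 = ((15*(-5))*5 + 113)*44 = (-75*5 + 113)*44 = (-375 + 113)*44 = -262*44 = -11528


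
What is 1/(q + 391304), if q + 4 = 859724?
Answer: 1/1251024 ≈ 7.9934e-7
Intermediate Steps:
q = 859720 (q = -4 + 859724 = 859720)
1/(q + 391304) = 1/(859720 + 391304) = 1/1251024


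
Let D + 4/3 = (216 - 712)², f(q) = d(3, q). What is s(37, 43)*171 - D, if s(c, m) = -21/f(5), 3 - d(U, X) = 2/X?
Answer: -9648437/39 ≈ -2.4740e+5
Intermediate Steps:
d(U, X) = 3 - 2/X
f(q) = 3 - 2/q
s(c, m) = -105/13 (s(c, m) = -21/(3 - 2/5) = -21/(3 - 2*⅕) = -21/(3 - ⅖) = -21/13/5 = -21*5/13 = -105/13)
D = 738044/3 (D = -4/3 + (216 - 712)² = -4/3 + (-496)² = -4/3 + 246016 = 738044/3 ≈ 2.4601e+5)
s(37, 43)*171 - D = -105/13*171 - 1*738044/3 = -17955/13 - 738044/3 = -9648437/39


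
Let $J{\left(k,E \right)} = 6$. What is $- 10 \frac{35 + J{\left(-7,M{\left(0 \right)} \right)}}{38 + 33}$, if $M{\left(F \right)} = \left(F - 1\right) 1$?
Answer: $- \frac{410}{71} \approx -5.7747$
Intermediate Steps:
$M{\left(F \right)} = -1 + F$ ($M{\left(F \right)} = \left(-1 + F\right) 1 = -1 + F$)
$- 10 \frac{35 + J{\left(-7,M{\left(0 \right)} \right)}}{38 + 33} = - 10 \frac{35 + 6}{38 + 33} = - 10 \cdot \frac{41}{71} = - 10 \cdot 41 \cdot \frac{1}{71} = \left(-10\right) \frac{41}{71} = - \frac{410}{71}$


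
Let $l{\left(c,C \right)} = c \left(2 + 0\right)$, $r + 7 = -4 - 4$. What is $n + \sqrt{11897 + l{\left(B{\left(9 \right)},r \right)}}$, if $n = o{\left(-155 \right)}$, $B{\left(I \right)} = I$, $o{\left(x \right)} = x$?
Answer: $-155 + \sqrt{11915} \approx -45.844$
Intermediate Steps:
$r = -15$ ($r = -7 - 8 = -15$)
$l{\left(c,C \right)} = 2 c$ ($l{\left(c,C \right)} = c 2 = 2 c$)
$n = -155$
$n + \sqrt{11897 + l{\left(B{\left(9 \right)},r \right)}} = -155 + \sqrt{11897 + 2 \cdot 9} = -155 + \sqrt{11897 + 18} = -155 + \sqrt{11915}$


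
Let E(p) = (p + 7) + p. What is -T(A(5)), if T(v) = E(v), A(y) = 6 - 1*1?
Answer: -17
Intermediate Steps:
A(y) = 5 (A(y) = 6 - 1 = 5)
E(p) = 7 + 2*p (E(p) = (7 + p) + p = 7 + 2*p)
T(v) = 7 + 2*v
-T(A(5)) = -(7 + 2*5) = -(7 + 10) = -1*17 = -17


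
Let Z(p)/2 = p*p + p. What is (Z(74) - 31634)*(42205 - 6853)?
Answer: -725917968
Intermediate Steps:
Z(p) = 2*p + 2*p² (Z(p) = 2*(p*p + p) = 2*(p² + p) = 2*(p + p²) = 2*p + 2*p²)
(Z(74) - 31634)*(42205 - 6853) = (2*74*(1 + 74) - 31634)*(42205 - 6853) = (2*74*75 - 31634)*35352 = (11100 - 31634)*35352 = -20534*35352 = -725917968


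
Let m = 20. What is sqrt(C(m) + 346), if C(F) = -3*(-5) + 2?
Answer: 11*sqrt(3) ≈ 19.053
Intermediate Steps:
C(F) = 17 (C(F) = 15 + 2 = 17)
sqrt(C(m) + 346) = sqrt(17 + 346) = sqrt(363) = 11*sqrt(3)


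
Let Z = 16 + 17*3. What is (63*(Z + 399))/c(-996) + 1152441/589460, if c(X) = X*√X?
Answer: 1152441/589460 + 1631*I*√249/27556 ≈ 1.9551 + 0.93398*I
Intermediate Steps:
c(X) = X^(3/2)
Z = 67 (Z = 16 + 51 = 67)
(63*(Z + 399))/c(-996) + 1152441/589460 = (63*(67 + 399))/((-996)^(3/2)) + 1152441/589460 = (63*466)/((-1992*I*√249)) + 1152441*(1/589460) = 29358*(I*√249/496008) + 1152441/589460 = 1631*I*√249/27556 + 1152441/589460 = 1152441/589460 + 1631*I*√249/27556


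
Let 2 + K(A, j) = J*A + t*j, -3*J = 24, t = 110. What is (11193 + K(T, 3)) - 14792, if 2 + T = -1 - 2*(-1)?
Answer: -3263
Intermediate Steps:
J = -8 (J = -1/3*24 = -8)
T = -1 (T = -2 + (-1 - 2*(-1)) = -2 + (-1 + 2) = -2 + 1 = -1)
K(A, j) = -2 - 8*A + 110*j (K(A, j) = -2 + (-8*A + 110*j) = -2 - 8*A + 110*j)
(11193 + K(T, 3)) - 14792 = (11193 + (-2 - 8*(-1) + 110*3)) - 14792 = (11193 + (-2 + 8 + 330)) - 14792 = (11193 + 336) - 14792 = 11529 - 14792 = -3263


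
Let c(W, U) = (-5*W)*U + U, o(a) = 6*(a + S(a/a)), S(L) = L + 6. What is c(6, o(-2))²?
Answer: 756900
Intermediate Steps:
S(L) = 6 + L
o(a) = 42 + 6*a (o(a) = 6*(a + (6 + a/a)) = 6*(a + (6 + 1)) = 6*(a + 7) = 6*(7 + a) = 42 + 6*a)
c(W, U) = U - 5*U*W (c(W, U) = -5*U*W + U = U - 5*U*W)
c(6, o(-2))² = ((42 + 6*(-2))*(1 - 5*6))² = ((42 - 12)*(1 - 30))² = (30*(-29))² = (-870)² = 756900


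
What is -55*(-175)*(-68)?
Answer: -654500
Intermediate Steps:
-55*(-175)*(-68) = 9625*(-68) = -654500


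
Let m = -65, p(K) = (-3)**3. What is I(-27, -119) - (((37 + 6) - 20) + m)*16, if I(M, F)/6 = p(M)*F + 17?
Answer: 20052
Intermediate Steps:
p(K) = -27
I(M, F) = 102 - 162*F (I(M, F) = 6*(-27*F + 17) = 6*(17 - 27*F) = 102 - 162*F)
I(-27, -119) - (((37 + 6) - 20) + m)*16 = (102 - 162*(-119)) - (((37 + 6) - 20) - 65)*16 = (102 + 19278) - ((43 - 20) - 65)*16 = 19380 - (23 - 65)*16 = 19380 - (-42)*16 = 19380 - 1*(-672) = 19380 + 672 = 20052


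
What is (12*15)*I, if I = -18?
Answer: -3240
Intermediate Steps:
(12*15)*I = (12*15)*(-18) = 180*(-18) = -3240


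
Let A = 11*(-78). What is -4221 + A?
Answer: -5079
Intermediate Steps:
A = -858
-4221 + A = -4221 - 858 = -5079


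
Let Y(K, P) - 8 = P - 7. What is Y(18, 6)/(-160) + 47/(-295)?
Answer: -1917/9440 ≈ -0.20307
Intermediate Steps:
Y(K, P) = 1 + P (Y(K, P) = 8 + (P - 7) = 8 + (-7 + P) = 1 + P)
Y(18, 6)/(-160) + 47/(-295) = (1 + 6)/(-160) + 47/(-295) = 7*(-1/160) + 47*(-1/295) = -7/160 - 47/295 = -1917/9440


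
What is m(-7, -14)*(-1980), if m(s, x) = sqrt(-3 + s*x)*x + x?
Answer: 27720 + 27720*sqrt(95) ≈ 2.9790e+5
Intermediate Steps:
m(s, x) = x + x*sqrt(-3 + s*x) (m(s, x) = x*sqrt(-3 + s*x) + x = x + x*sqrt(-3 + s*x))
m(-7, -14)*(-1980) = -14*(1 + sqrt(-3 - 7*(-14)))*(-1980) = -14*(1 + sqrt(-3 + 98))*(-1980) = -14*(1 + sqrt(95))*(-1980) = (-14 - 14*sqrt(95))*(-1980) = 27720 + 27720*sqrt(95)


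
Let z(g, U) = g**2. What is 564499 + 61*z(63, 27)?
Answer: 806608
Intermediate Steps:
564499 + 61*z(63, 27) = 564499 + 61*63**2 = 564499 + 61*3969 = 564499 + 242109 = 806608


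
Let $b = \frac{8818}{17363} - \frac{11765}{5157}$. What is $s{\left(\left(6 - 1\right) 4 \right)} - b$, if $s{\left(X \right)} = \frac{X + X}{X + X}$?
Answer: $\frac{248342260}{89540991} \approx 2.7735$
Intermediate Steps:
$s{\left(X \right)} = 1$ ($s{\left(X \right)} = \frac{2 X}{2 X} = 2 X \frac{1}{2 X} = 1$)
$b = - \frac{158801269}{89540991}$ ($b = 8818 \cdot \frac{1}{17363} - \frac{11765}{5157} = \frac{8818}{17363} - \frac{11765}{5157} = - \frac{158801269}{89540991} \approx -1.7735$)
$s{\left(\left(6 - 1\right) 4 \right)} - b = 1 - - \frac{158801269}{89540991} = 1 + \frac{158801269}{89540991} = \frac{248342260}{89540991}$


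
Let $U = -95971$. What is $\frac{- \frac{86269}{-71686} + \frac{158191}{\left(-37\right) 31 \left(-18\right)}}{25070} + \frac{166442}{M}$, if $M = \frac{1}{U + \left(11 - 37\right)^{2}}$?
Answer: $- \frac{14712878672859818714225}{927608273523} \approx -1.5861 \cdot 10^{10}$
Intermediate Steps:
$M = - \frac{1}{95295}$ ($M = \frac{1}{-95971 + \left(11 - 37\right)^{2}} = \frac{1}{-95971 + \left(-26\right)^{2}} = \frac{1}{-95971 + 676} = \frac{1}{-95295} = - \frac{1}{95295} \approx -1.0494 \cdot 10^{-5}$)
$\frac{- \frac{86269}{-71686} + \frac{158191}{\left(-37\right) 31 \left(-18\right)}}{25070} + \frac{166442}{M} = \frac{- \frac{86269}{-71686} + \frac{158191}{\left(-37\right) 31 \left(-18\right)}}{25070} + \frac{166442}{- \frac{1}{95295}} = \left(\left(-86269\right) \left(- \frac{1}{71686}\right) + \frac{158191}{\left(-1147\right) \left(-18\right)}\right) \frac{1}{25070} + 166442 \left(-95295\right) = \left(\frac{86269}{71686} + \frac{158191}{20646}\right) \frac{1}{25070} - 15861090390 = \frac{3280297450}{370007289} \cdot \frac{1}{25070} - 15861090390 = \frac{328029745}{927608273523} - 15861090390 = - \frac{14712878672859818714225}{927608273523}$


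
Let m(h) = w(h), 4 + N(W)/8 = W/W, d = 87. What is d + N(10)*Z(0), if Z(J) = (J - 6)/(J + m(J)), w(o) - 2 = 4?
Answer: 111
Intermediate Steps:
w(o) = 6 (w(o) = 2 + 4 = 6)
N(W) = -24 (N(W) = -32 + 8*(W/W) = -32 + 8*1 = -32 + 8 = -24)
m(h) = 6
Z(J) = (-6 + J)/(6 + J) (Z(J) = (J - 6)/(J + 6) = (-6 + J)/(6 + J))
d + N(10)*Z(0) = 87 - 24*(-6 + 0)/(6 + 0) = 87 - 24*(-6)/6 = 87 - 4*(-6) = 87 - 24*(-1) = 87 + 24 = 111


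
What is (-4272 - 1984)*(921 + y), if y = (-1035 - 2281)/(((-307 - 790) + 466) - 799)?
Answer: -4130042288/715 ≈ -5.7763e+6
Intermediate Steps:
y = 1658/715 (y = -3316/((-1097 + 466) - 799) = -3316/(-631 - 799) = -3316/(-1430) = -3316*(-1/1430) = 1658/715 ≈ 2.3189)
(-4272 - 1984)*(921 + y) = (-4272 - 1984)*(921 + 1658/715) = -6256*660173/715 = -4130042288/715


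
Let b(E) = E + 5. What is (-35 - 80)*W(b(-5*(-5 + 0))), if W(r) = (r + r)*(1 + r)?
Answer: -213900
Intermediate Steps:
b(E) = 5 + E
W(r) = 2*r*(1 + r) (W(r) = (2*r)*(1 + r) = 2*r*(1 + r))
(-35 - 80)*W(b(-5*(-5 + 0))) = (-35 - 80)*(2*(5 - 5*(-5 + 0))*(1 + (5 - 5*(-5 + 0)))) = -230*(5 - 5*(-5))*(1 + (5 - 5*(-5))) = -230*(5 + 25)*(1 + (5 + 25)) = -230*30*(1 + 30) = -230*30*31 = -115*1860 = -213900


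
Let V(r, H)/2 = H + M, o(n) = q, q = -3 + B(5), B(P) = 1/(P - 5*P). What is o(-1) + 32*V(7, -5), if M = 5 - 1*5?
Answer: -6461/20 ≈ -323.05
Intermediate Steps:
B(P) = -1/(4*P) (B(P) = 1/(-4*P) = -1/(4*P))
q = -61/20 (q = -3 - ¼/5 = -3 - ¼*⅕ = -3 - 1/20 = -61/20 ≈ -3.0500)
o(n) = -61/20
M = 0 (M = 5 - 5 = 0)
V(r, H) = 2*H (V(r, H) = 2*(H + 0) = 2*H)
o(-1) + 32*V(7, -5) = -61/20 + 32*(2*(-5)) = -61/20 + 32*(-10) = -61/20 - 320 = -6461/20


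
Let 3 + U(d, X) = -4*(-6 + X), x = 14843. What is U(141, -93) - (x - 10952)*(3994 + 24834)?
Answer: -112169355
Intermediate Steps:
U(d, X) = 21 - 4*X (U(d, X) = -3 - 4*(-6 + X) = -3 + (24 - 4*X) = 21 - 4*X)
U(141, -93) - (x - 10952)*(3994 + 24834) = (21 - 4*(-93)) - (14843 - 10952)*(3994 + 24834) = (21 + 372) - 3891*28828 = 393 - 1*112169748 = 393 - 112169748 = -112169355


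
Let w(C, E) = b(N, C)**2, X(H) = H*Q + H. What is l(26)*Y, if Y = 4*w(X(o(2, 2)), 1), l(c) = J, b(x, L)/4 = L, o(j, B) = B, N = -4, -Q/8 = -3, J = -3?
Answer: -480000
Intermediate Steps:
Q = 24 (Q = -8*(-3) = 24)
b(x, L) = 4*L
X(H) = 25*H (X(H) = H*24 + H = 24*H + H = 25*H)
l(c) = -3
w(C, E) = 16*C**2 (w(C, E) = (4*C)**2 = 16*C**2)
Y = 160000 (Y = 4*(16*(25*2)**2) = 4*(16*50**2) = 4*(16*2500) = 4*40000 = 160000)
l(26)*Y = -3*160000 = -480000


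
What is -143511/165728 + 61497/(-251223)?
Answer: -15415012923/13878228448 ≈ -1.1107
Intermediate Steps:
-143511/165728 + 61497/(-251223) = -143511*1/165728 + 61497*(-1/251223) = -143511/165728 - 20499/83741 = -15415012923/13878228448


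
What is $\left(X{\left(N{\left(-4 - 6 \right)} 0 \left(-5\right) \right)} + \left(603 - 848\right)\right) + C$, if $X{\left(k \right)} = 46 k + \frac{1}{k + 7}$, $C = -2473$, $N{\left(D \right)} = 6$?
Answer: $- \frac{19025}{7} \approx -2717.9$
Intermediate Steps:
$X{\left(k \right)} = \frac{1}{7 + k} + 46 k$ ($X{\left(k \right)} = 46 k + \frac{1}{7 + k} = \frac{1}{7 + k} + 46 k$)
$\left(X{\left(N{\left(-4 - 6 \right)} 0 \left(-5\right) \right)} + \left(603 - 848\right)\right) + C = \left(\frac{1 + 46 \left(6 \cdot 0 \left(-5\right)\right)^{2} + 322 \cdot 6 \cdot 0 \left(-5\right)}{7 + 6 \cdot 0 \left(-5\right)} + \left(603 - 848\right)\right) - 2473 = \left(\frac{1 + 46 \left(0 \left(-5\right)\right)^{2} + 322 \cdot 0 \left(-5\right)}{7 + 0 \left(-5\right)} - 245\right) - 2473 = \left(\frac{1 + 46 \cdot 0^{2} + 322 \cdot 0}{7 + 0} - 245\right) - 2473 = \left(\frac{1 + 46 \cdot 0 + 0}{7} - 245\right) - 2473 = \left(\frac{1 + 0 + 0}{7} - 245\right) - 2473 = \left(\frac{1}{7} \cdot 1 - 245\right) - 2473 = \left(\frac{1}{7} - 245\right) - 2473 = - \frac{1714}{7} - 2473 = - \frac{19025}{7}$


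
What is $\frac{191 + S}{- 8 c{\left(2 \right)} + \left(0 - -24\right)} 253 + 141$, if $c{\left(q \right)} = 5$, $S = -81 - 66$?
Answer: $- \frac{2219}{4} \approx -554.75$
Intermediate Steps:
$S = -147$
$\frac{191 + S}{- 8 c{\left(2 \right)} + \left(0 - -24\right)} 253 + 141 = \frac{191 - 147}{\left(-8\right) 5 + \left(0 - -24\right)} 253 + 141 = \frac{44}{-40 + \left(0 + 24\right)} 253 + 141 = \frac{44}{-40 + 24} \cdot 253 + 141 = \frac{44}{-16} \cdot 253 + 141 = 44 \left(- \frac{1}{16}\right) 253 + 141 = \left(- \frac{11}{4}\right) 253 + 141 = - \frac{2783}{4} + 141 = - \frac{2219}{4}$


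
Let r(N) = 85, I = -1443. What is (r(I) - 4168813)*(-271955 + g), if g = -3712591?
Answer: 16610488477488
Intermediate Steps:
(r(I) - 4168813)*(-271955 + g) = (85 - 4168813)*(-271955 - 3712591) = -4168728*(-3984546) = 16610488477488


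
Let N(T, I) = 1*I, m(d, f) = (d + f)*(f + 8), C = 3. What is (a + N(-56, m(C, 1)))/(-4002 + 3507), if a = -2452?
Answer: 2416/495 ≈ 4.8808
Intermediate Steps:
m(d, f) = (8 + f)*(d + f) (m(d, f) = (d + f)*(8 + f) = (8 + f)*(d + f))
N(T, I) = I
(a + N(-56, m(C, 1)))/(-4002 + 3507) = (-2452 + (1² + 8*3 + 8*1 + 3*1))/(-4002 + 3507) = (-2452 + (1 + 24 + 8 + 3))/(-495) = (-2452 + 36)*(-1/495) = -2416*(-1/495) = 2416/495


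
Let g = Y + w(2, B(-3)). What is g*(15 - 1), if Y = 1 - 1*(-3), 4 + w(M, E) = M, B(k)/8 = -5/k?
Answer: 28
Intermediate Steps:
B(k) = -40/k (B(k) = 8*(-5/k) = -40/k)
w(M, E) = -4 + M
Y = 4 (Y = 1 + 3 = 4)
g = 2 (g = 4 + (-4 + 2) = 4 - 2 = 2)
g*(15 - 1) = 2*(15 - 1) = 2*14 = 28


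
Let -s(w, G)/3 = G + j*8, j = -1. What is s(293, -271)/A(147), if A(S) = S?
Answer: 279/49 ≈ 5.6939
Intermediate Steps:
s(w, G) = 24 - 3*G (s(w, G) = -3*(G - 1*8) = -3*(G - 8) = -3*(-8 + G) = 24 - 3*G)
s(293, -271)/A(147) = (24 - 3*(-271))/147 = (24 + 813)*(1/147) = 837*(1/147) = 279/49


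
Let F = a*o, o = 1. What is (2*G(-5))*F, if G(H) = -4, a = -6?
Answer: 48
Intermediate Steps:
F = -6 (F = -6*1 = -6)
(2*G(-5))*F = (2*(-4))*(-6) = -8*(-6) = 48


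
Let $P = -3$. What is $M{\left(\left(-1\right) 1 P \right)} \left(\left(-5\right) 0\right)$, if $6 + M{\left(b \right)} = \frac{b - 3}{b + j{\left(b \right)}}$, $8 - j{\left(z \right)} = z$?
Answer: $0$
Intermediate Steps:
$j{\left(z \right)} = 8 - z$
$M{\left(b \right)} = - \frac{51}{8} + \frac{b}{8}$ ($M{\left(b \right)} = -6 + \frac{b - 3}{b - \left(-8 + b\right)} = -6 + \frac{-3 + b}{8} = -6 + \left(-3 + b\right) \frac{1}{8} = -6 + \left(- \frac{3}{8} + \frac{b}{8}\right) = - \frac{51}{8} + \frac{b}{8}$)
$M{\left(\left(-1\right) 1 P \right)} \left(\left(-5\right) 0\right) = \left(- \frac{51}{8} + \frac{\left(-1\right) 1 \left(-3\right)}{8}\right) \left(\left(-5\right) 0\right) = \left(- \frac{51}{8} + \frac{\left(-1\right) \left(-3\right)}{8}\right) 0 = \left(- \frac{51}{8} + \frac{1}{8} \cdot 3\right) 0 = \left(- \frac{51}{8} + \frac{3}{8}\right) 0 = \left(-6\right) 0 = 0$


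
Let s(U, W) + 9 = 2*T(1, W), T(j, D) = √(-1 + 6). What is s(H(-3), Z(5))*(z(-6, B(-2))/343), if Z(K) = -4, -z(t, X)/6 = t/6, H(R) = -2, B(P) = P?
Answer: -54/343 + 12*√5/343 ≈ -0.079205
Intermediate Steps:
z(t, X) = -t (z(t, X) = -6*t/6 = -t)
T(j, D) = √5
s(U, W) = -9 + 2*√5
s(H(-3), Z(5))*(z(-6, B(-2))/343) = (-9 + 2*√5)*(-1*(-6)/343) = (-9 + 2*√5)*(6*(1/343)) = (-9 + 2*√5)*(6/343) = -54/343 + 12*√5/343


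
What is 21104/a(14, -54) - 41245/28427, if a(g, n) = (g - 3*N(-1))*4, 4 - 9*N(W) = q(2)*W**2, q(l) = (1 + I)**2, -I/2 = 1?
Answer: 149444667/369551 ≈ 404.40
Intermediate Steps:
I = -2 (I = -2*1 = -2)
q(l) = 1 (q(l) = (1 - 2)**2 = (-1)**2 = 1)
N(W) = 4/9 - W**2/9
a(g, n) = -4 + 4*g (a(g, n) = (g - 3*(4/9 - 1/9*(-1)**2))*4 = (g - 3*(4/9 - 1/9*1))*4 = (g - 3*(4/9 - 1/9))*4 = (g - 3*1/3)*4 = (g - 1)*4 = (-1 + g)*4 = -4 + 4*g)
21104/a(14, -54) - 41245/28427 = 21104/(-4 + 4*14) - 41245/28427 = 21104/(-4 + 56) - 41245*1/28427 = 21104/52 - 41245/28427 = 21104*(1/52) - 41245/28427 = 5276/13 - 41245/28427 = 149444667/369551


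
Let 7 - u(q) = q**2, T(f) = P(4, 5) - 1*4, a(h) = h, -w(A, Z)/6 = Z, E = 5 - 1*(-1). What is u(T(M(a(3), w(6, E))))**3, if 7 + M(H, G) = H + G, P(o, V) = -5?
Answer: -405224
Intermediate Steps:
E = 6 (E = 5 + 1 = 6)
w(A, Z) = -6*Z
M(H, G) = -7 + G + H (M(H, G) = -7 + (H + G) = -7 + (G + H) = -7 + G + H)
T(f) = -9 (T(f) = -5 - 1*4 = -5 - 4 = -9)
u(q) = 7 - q**2
u(T(M(a(3), w(6, E))))**3 = (7 - 1*(-9)**2)**3 = (7 - 1*81)**3 = (7 - 81)**3 = (-74)**3 = -405224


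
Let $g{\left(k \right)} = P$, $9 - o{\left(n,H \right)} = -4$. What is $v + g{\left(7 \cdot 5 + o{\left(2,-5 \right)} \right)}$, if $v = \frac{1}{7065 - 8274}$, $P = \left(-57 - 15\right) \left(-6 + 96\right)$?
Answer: $- \frac{7834321}{1209} \approx -6480.0$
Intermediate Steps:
$P = -6480$ ($P = \left(-72\right) 90 = -6480$)
$o{\left(n,H \right)} = 13$ ($o{\left(n,H \right)} = 9 - -4 = 9 + 4 = 13$)
$g{\left(k \right)} = -6480$
$v = - \frac{1}{1209}$ ($v = \frac{1}{-1209} = - \frac{1}{1209} \approx -0.00082713$)
$v + g{\left(7 \cdot 5 + o{\left(2,-5 \right)} \right)} = - \frac{1}{1209} - 6480 = - \frac{7834321}{1209}$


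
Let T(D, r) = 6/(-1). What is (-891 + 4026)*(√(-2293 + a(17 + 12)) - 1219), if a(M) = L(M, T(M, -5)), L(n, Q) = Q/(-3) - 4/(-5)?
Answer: -3821565 + 627*I*√57255 ≈ -3.8216e+6 + 1.5003e+5*I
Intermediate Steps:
T(D, r) = -6 (T(D, r) = 6*(-1) = -6)
L(n, Q) = ⅘ - Q/3 (L(n, Q) = Q*(-⅓) - 4*(-⅕) = -Q/3 + ⅘ = ⅘ - Q/3)
a(M) = 14/5 (a(M) = ⅘ - ⅓*(-6) = ⅘ + 2 = 14/5)
(-891 + 4026)*(√(-2293 + a(17 + 12)) - 1219) = (-891 + 4026)*(√(-2293 + 14/5) - 1219) = 3135*(√(-11451/5) - 1219) = 3135*(I*√57255/5 - 1219) = 3135*(-1219 + I*√57255/5) = -3821565 + 627*I*√57255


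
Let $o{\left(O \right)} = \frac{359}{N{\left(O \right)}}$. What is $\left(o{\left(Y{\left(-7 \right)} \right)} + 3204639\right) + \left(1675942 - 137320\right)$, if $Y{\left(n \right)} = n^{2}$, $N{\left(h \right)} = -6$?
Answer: $\frac{28459207}{6} \approx 4.7432 \cdot 10^{6}$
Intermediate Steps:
$o{\left(O \right)} = - \frac{359}{6}$ ($o{\left(O \right)} = \frac{359}{-6} = 359 \left(- \frac{1}{6}\right) = - \frac{359}{6}$)
$\left(o{\left(Y{\left(-7 \right)} \right)} + 3204639\right) + \left(1675942 - 137320\right) = \left(- \frac{359}{6} + 3204639\right) + \left(1675942 - 137320\right) = \frac{19227475}{6} + 1538622 = \frac{28459207}{6}$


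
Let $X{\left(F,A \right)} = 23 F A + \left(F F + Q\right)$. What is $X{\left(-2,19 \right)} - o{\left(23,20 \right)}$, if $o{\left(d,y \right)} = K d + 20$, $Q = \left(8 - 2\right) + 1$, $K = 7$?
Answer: $-1044$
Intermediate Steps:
$Q = 7$ ($Q = 6 + 1 = 7$)
$o{\left(d,y \right)} = 20 + 7 d$ ($o{\left(d,y \right)} = 7 d + 20 = 20 + 7 d$)
$X{\left(F,A \right)} = 7 + F^{2} + 23 A F$ ($X{\left(F,A \right)} = 23 F A + \left(F F + 7\right) = 23 A F + \left(F^{2} + 7\right) = 23 A F + \left(7 + F^{2}\right) = 7 + F^{2} + 23 A F$)
$X{\left(-2,19 \right)} - o{\left(23,20 \right)} = \left(7 + \left(-2\right)^{2} + 23 \cdot 19 \left(-2\right)\right) - \left(20 + 7 \cdot 23\right) = \left(7 + 4 - 874\right) - \left(20 + 161\right) = -863 - 181 = -1044$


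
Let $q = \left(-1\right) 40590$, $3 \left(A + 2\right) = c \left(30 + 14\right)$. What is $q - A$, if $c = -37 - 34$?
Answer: $- \frac{118640}{3} \approx -39547.0$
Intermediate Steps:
$c = -71$ ($c = -37 - 34 = -71$)
$A = - \frac{3130}{3}$ ($A = -2 + \frac{\left(-71\right) \left(30 + 14\right)}{3} = -2 + \frac{\left(-71\right) 44}{3} = -2 + \frac{1}{3} \left(-3124\right) = -2 - \frac{3124}{3} = - \frac{3130}{3} \approx -1043.3$)
$q = -40590$
$q - A = -40590 - - \frac{3130}{3} = -40590 + \frac{3130}{3} = - \frac{118640}{3}$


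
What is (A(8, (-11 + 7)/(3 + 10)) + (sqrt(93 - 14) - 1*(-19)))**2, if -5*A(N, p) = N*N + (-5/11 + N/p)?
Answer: 638399/3025 + 1264*sqrt(79)/55 ≈ 415.31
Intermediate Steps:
A(N, p) = 1/11 - N**2/5 - N/(5*p) (A(N, p) = -(N*N + (-5/11 + N/p))/5 = -(N**2 + (-5*1/11 + N/p))/5 = -(N**2 + (-5/11 + N/p))/5 = -(-5/11 + N**2 + N/p)/5 = 1/11 - N**2/5 - N/(5*p))
(A(8, (-11 + 7)/(3 + 10)) + (sqrt(93 - 14) - 1*(-19)))**2 = ((1/11 - 1/5*8**2 - 1/5*8/(-11 + 7)/(3 + 10)) + (sqrt(93 - 14) - 1*(-19)))**2 = ((1/11 - 1/5*64 - 1/5*8/(-4/13)) + (sqrt(79) + 19))**2 = ((1/11 - 64/5 - 1/5*8/(-4*1/13)) + (19 + sqrt(79)))**2 = ((1/11 - 64/5 - 1/5*8/(-4/13)) + (19 + sqrt(79)))**2 = ((1/11 - 64/5 - 1/5*8*(-13/4)) + (19 + sqrt(79)))**2 = ((1/11 - 64/5 + 26/5) + (19 + sqrt(79)))**2 = (-413/55 + (19 + sqrt(79)))**2 = (632/55 + sqrt(79))**2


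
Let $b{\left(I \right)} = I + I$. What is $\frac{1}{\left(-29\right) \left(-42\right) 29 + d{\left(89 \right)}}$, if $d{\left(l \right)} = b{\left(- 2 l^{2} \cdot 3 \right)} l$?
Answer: $- \frac{1}{8424306} \approx -1.187 \cdot 10^{-7}$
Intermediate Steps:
$b{\left(I \right)} = 2 I$
$d{\left(l \right)} = - 12 l^{3}$ ($d{\left(l \right)} = 2 - 2 l^{2} \cdot 3 l = 2 \left(- 6 l^{2}\right) l = - 12 l^{2} l = - 12 l^{3}$)
$\frac{1}{\left(-29\right) \left(-42\right) 29 + d{\left(89 \right)}} = \frac{1}{\left(-29\right) \left(-42\right) 29 - 12 \cdot 89^{3}} = \frac{1}{1218 \cdot 29 - 8459628} = \frac{1}{35322 - 8459628} = \frac{1}{-8424306} = - \frac{1}{8424306}$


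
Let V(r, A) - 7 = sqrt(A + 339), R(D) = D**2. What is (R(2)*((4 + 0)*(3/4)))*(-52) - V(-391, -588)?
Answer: -631 - I*sqrt(249) ≈ -631.0 - 15.78*I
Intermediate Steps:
V(r, A) = 7 + sqrt(339 + A) (V(r, A) = 7 + sqrt(A + 339) = 7 + sqrt(339 + A))
(R(2)*((4 + 0)*(3/4)))*(-52) - V(-391, -588) = (2**2*((4 + 0)*(3/4)))*(-52) - (7 + sqrt(339 - 588)) = (4*(4*(3*(1/4))))*(-52) - (7 + sqrt(-249)) = (4*(4*(3/4)))*(-52) - (7 + I*sqrt(249)) = (4*3)*(-52) + (-7 - I*sqrt(249)) = 12*(-52) + (-7 - I*sqrt(249)) = -624 + (-7 - I*sqrt(249)) = -631 - I*sqrt(249)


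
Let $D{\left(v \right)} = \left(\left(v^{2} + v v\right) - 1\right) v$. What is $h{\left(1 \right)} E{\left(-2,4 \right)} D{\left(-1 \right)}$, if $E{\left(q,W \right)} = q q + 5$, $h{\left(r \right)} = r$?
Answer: $-9$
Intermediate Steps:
$D{\left(v \right)} = v \left(-1 + 2 v^{2}\right)$ ($D{\left(v \right)} = \left(\left(v^{2} + v^{2}\right) - 1\right) v = \left(2 v^{2} - 1\right) v = \left(-1 + 2 v^{2}\right) v = v \left(-1 + 2 v^{2}\right)$)
$E{\left(q,W \right)} = 5 + q^{2}$ ($E{\left(q,W \right)} = q^{2} + 5 = 5 + q^{2}$)
$h{\left(1 \right)} E{\left(-2,4 \right)} D{\left(-1 \right)} = 1 \left(5 + \left(-2\right)^{2}\right) \left(\left(-1\right) \left(-1\right) + 2 \left(-1\right)^{3}\right) = 1 \left(5 + 4\right) \left(1 + 2 \left(-1\right)\right) = 1 \cdot 9 \left(1 - 2\right) = 9 \left(-1\right) = -9$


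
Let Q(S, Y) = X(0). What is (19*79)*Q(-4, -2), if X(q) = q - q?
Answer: 0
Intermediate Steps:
X(q) = 0
Q(S, Y) = 0
(19*79)*Q(-4, -2) = (19*79)*0 = 1501*0 = 0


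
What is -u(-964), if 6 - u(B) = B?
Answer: -970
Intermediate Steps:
u(B) = 6 - B
-u(-964) = -(6 - 1*(-964)) = -(6 + 964) = -1*970 = -970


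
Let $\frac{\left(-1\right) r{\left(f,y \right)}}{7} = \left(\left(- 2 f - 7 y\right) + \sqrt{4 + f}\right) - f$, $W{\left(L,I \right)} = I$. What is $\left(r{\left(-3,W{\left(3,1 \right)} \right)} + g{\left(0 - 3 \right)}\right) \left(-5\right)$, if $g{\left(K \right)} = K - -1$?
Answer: $115$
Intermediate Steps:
$g{\left(K \right)} = 1 + K$ ($g{\left(K \right)} = K + 1 = 1 + K$)
$r{\left(f,y \right)} = - 7 \sqrt{4 + f} + 21 f + 49 y$ ($r{\left(f,y \right)} = - 7 \left(\left(\left(- 2 f - 7 y\right) + \sqrt{4 + f}\right) - f\right) = - 7 \left(\left(\left(- 7 y - 2 f\right) + \sqrt{4 + f}\right) - f\right) = - 7 \left(\left(\sqrt{4 + f} - 7 y - 2 f\right) - f\right) = - 7 \left(\sqrt{4 + f} - 7 y - 3 f\right) = - 7 \sqrt{4 + f} + 21 f + 49 y$)
$\left(r{\left(-3,W{\left(3,1 \right)} \right)} + g{\left(0 - 3 \right)}\right) \left(-5\right) = \left(\left(- 7 \sqrt{4 - 3} + 21 \left(-3\right) + 49 \cdot 1\right) + \left(1 + \left(0 - 3\right)\right)\right) \left(-5\right) = \left(\left(- 7 \sqrt{1} - 63 + 49\right) + \left(1 - 3\right)\right) \left(-5\right) = \left(\left(\left(-7\right) 1 - 63 + 49\right) - 2\right) \left(-5\right) = \left(\left(-7 - 63 + 49\right) - 2\right) \left(-5\right) = \left(-21 - 2\right) \left(-5\right) = \left(-23\right) \left(-5\right) = 115$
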